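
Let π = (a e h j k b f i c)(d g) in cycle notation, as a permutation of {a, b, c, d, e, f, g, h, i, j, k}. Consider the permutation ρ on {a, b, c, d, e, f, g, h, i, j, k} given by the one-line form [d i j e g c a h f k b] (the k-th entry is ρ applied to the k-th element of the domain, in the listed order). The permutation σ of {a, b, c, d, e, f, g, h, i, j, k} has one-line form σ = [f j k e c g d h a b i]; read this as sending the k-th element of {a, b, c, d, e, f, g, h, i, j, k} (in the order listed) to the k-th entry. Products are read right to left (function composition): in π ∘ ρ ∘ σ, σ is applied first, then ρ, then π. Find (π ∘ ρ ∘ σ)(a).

a

Chase a: σ(a) = f; ρ(f) = c; π(c) = a. Hence (π ∘ ρ ∘ σ)(a) = a.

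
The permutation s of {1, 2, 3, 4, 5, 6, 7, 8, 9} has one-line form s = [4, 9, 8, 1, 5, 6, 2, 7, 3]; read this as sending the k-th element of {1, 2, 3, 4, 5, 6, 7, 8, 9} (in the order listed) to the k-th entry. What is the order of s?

10

Decomposing into disjoint cycles gives cycle lengths 5, 2, 1, 1.
The order is lcm(5, 2) = 10.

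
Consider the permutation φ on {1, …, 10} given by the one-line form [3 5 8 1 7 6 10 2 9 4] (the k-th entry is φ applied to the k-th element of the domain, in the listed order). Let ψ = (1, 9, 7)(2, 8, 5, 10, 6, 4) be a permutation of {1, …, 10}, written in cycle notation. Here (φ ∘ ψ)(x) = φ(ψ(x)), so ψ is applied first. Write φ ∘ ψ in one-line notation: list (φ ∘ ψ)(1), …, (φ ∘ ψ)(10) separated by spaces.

(φ ∘ ψ)(x) = φ(ψ(x)). Computing each image: φ(ψ(1)) = φ(9) = 9, φ(ψ(2)) = φ(8) = 2, φ(ψ(3)) = φ(3) = 8, φ(ψ(4)) = φ(2) = 5, φ(ψ(5)) = φ(10) = 4, φ(ψ(6)) = φ(4) = 1, φ(ψ(7)) = φ(1) = 3, φ(ψ(8)) = φ(5) = 7, φ(ψ(9)) = φ(7) = 10, φ(ψ(10)) = φ(6) = 6.
Hence φ ∘ ψ = [9 2 8 5 4 1 3 7 10 6].

9 2 8 5 4 1 3 7 10 6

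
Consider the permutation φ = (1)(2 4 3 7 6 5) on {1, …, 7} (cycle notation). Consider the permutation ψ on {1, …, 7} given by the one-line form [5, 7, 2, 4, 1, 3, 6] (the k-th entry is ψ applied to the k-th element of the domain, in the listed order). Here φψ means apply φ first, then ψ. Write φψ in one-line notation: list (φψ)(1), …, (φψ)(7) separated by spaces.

(φψ)(x) = ψ(φ(x)). Computing each image: ψ(φ(1)) = ψ(1) = 5, ψ(φ(2)) = ψ(4) = 4, ψ(φ(3)) = ψ(7) = 6, ψ(φ(4)) = ψ(3) = 2, ψ(φ(5)) = ψ(2) = 7, ψ(φ(6)) = ψ(5) = 1, ψ(φ(7)) = ψ(6) = 3.
Hence φψ = [5 4 6 2 7 1 3].

5 4 6 2 7 1 3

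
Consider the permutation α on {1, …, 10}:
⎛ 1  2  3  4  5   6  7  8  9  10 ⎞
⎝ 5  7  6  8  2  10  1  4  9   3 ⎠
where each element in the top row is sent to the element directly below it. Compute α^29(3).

10

Tracing 3 → 6 → … returns to 3 after 3 steps, so 3 lies in a 3-cycle (3 6 10).
Since the cycle has length 3, α^29 acts on it the same as α^2 (29 mod 3 = 2).
Advancing 2 steps from 3: 3 → 6 → 10.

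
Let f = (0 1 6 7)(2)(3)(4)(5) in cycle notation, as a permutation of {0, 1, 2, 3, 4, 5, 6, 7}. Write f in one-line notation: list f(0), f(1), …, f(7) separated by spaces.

1 6 2 3 4 5 7 0

Each element maps to the next entry in its cycle (wrapping to the front): 0↦1, 1↦6, 2↦2, 3↦3, 4↦4, 5↦5, 6↦7, 7↦0.
Listing these in domain order gives 1 6 2 3 4 5 7 0.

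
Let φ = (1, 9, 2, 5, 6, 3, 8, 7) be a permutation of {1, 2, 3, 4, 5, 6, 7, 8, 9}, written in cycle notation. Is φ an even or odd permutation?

odd

The cycle lengths are 8, 1.
A cycle is odd iff its length is even; φ has 1 even-length cycle, so sgn(φ) = (−1)^1 and φ is odd.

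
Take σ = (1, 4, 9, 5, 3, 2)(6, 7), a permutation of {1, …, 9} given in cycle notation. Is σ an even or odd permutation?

The cycle lengths are 6, 2, 1.
A cycle of length ℓ contributes ℓ−1 transpositions, so σ is a product of 5 + 1 = 6 transpositions — even.

even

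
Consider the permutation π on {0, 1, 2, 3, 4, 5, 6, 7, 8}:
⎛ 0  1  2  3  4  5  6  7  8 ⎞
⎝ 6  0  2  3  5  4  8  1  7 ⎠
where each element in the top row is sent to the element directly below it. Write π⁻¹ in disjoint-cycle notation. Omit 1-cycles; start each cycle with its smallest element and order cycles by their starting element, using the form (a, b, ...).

(0, 1, 7, 8, 6)(4, 5)

First write π in disjoint cycles: (0, 6, 8, 7, 1)(4, 5).
Reversing each cycle (and rotating so the smallest element leads) gives π⁻¹ = (0, 1, 7, 8, 6)(4, 5).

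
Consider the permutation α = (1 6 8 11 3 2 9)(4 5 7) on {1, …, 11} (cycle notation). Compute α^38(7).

7 lies in the 3-cycle (4 5 7).
On a 3-cycle, α^3 is the identity, so α^38 = α^2 there (38 ≡ 2 mod 3).
Advancing 2 steps from 7: 7 → 4 → 5.

5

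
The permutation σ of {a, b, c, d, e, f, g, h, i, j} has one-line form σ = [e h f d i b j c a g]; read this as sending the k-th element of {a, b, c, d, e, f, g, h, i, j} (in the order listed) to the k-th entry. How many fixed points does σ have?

1

The fixed points (elements with σ(x) = x) are {d}, so there is 1.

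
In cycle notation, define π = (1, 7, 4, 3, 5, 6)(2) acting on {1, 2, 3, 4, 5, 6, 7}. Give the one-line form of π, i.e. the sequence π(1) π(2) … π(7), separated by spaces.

7 2 5 3 6 1 4

Image by image: 1↦7, 2↦2, 3↦5, 4↦3, 5↦6, 6↦1, 7↦4.
Listing these in domain order gives 7 2 5 3 6 1 4.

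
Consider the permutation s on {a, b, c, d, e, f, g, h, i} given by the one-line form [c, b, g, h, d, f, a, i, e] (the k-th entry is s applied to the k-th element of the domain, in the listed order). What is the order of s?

Writing s as disjoint cycles, the cycle lengths are 4, 3, 1, 1.
The order is lcm(4, 3) = 12.

12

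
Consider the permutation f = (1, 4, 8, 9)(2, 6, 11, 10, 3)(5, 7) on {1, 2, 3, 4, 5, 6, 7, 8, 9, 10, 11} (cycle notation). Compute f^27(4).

4 lies in the 4-cycle (1, 4, 8, 9).
Powers repeat with period 4 on this cycle, and 27 mod 4 = 3, so f^27(4) = f^3(4).
Stepping 3 places around the cycle: 4 → 8 → 9 → 1.

1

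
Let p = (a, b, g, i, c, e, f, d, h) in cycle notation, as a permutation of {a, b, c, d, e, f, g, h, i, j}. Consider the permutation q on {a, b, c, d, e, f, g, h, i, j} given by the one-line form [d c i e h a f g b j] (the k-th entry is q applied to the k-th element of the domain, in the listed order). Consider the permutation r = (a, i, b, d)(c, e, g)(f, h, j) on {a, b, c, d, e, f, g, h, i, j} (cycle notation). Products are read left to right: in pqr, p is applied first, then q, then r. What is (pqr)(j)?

f

Apply the permutations in order: p(j) = j, then q(j) = j, then r(j) = f. So (pqr)(j) = f.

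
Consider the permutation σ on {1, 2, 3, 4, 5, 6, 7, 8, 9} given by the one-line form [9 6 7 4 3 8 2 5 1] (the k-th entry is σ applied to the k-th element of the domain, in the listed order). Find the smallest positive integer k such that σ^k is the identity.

Writing σ as disjoint cycles, the cycle lengths are 6, 2, 1.
The order is lcm(6, 2) = 6.

6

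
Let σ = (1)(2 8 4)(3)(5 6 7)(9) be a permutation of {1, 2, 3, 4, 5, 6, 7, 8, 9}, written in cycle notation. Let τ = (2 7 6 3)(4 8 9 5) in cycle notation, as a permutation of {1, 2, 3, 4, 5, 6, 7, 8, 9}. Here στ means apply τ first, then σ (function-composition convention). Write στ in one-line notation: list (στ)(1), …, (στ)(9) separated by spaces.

(στ)(x) = σ(τ(x)). Computing each image: σ(τ(1)) = σ(1) = 1, σ(τ(2)) = σ(7) = 5, σ(τ(3)) = σ(2) = 8, σ(τ(4)) = σ(8) = 4, σ(τ(5)) = σ(4) = 2, σ(τ(6)) = σ(3) = 3, σ(τ(7)) = σ(6) = 7, σ(τ(8)) = σ(9) = 9, σ(τ(9)) = σ(5) = 6.
Hence στ = [1 5 8 4 2 3 7 9 6].

1 5 8 4 2 3 7 9 6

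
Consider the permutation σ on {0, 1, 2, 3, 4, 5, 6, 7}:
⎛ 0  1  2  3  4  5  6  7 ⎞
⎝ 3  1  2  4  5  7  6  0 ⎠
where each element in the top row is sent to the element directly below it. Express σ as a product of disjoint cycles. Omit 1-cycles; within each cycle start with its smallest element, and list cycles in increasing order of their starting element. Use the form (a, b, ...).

(0, 3, 4, 5, 7)

Start at 0 and follow images: 0 → 3 → 4 → 5 → 7 → 0, giving the cycle (0, 3, 4, 5, 7).
Continuing from each remaining unvisited element yields (0, 3, 4, 5, 7).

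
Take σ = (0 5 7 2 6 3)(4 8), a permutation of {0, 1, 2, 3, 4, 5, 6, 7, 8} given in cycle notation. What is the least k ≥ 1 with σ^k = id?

6

The cycle type of σ is (6, 2, 1).
The order of σ is the least common multiple of its cycle lengths: lcm(6, 2) = 6.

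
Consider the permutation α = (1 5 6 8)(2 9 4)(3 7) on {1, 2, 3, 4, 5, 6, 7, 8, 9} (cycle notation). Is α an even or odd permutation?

even

The cycle lengths are 4, 3, 2.
A cycle is odd iff its length is even; α has 2 even-length cycles, so sgn(α) = (−1)^2 and α is even.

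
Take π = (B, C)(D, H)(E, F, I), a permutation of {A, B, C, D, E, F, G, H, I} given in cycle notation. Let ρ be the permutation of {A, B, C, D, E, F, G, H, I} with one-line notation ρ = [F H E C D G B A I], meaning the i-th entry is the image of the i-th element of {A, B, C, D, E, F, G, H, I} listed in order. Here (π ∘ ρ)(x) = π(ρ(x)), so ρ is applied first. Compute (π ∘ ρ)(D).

B

(π ∘ ρ)(D) = π(ρ(D)). ρ(D) = C, then π(C) = B. So (π ∘ ρ)(D) = B.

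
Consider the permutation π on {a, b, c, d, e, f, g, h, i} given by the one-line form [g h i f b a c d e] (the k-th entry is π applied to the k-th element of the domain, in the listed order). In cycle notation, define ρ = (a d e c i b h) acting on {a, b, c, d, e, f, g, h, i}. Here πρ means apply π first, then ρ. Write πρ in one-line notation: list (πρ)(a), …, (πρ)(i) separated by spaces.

(πρ)(x) = ρ(π(x)). Computing each image: ρ(π(a)) = ρ(g) = g, ρ(π(b)) = ρ(h) = a, ρ(π(c)) = ρ(i) = b, ρ(π(d)) = ρ(f) = f, ρ(π(e)) = ρ(b) = h, ρ(π(f)) = ρ(a) = d, ρ(π(g)) = ρ(c) = i, ρ(π(h)) = ρ(d) = e, ρ(π(i)) = ρ(e) = c.
Hence πρ = [g a b f h d i e c].

g a b f h d i e c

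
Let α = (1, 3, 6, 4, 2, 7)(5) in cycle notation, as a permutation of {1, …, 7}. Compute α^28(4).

4 lies in the 6-cycle (1, 3, 6, 4, 2, 7).
Powers repeat with period 6 on this cycle, and 28 mod 6 = 4, so α^28(4) = α^4(4).
Stepping 4 places around the cycle: 4 → 2 → 7 → 1 → 3.

3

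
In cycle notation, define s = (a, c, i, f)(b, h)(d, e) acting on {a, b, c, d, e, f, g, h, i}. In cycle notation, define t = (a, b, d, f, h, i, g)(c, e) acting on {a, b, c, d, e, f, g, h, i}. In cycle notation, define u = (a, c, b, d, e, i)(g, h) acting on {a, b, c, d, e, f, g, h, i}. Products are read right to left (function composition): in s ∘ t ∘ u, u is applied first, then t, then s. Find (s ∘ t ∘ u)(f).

b

Chase f: u(f) = f; t(f) = h; s(h) = b. Hence (s ∘ t ∘ u)(f) = b.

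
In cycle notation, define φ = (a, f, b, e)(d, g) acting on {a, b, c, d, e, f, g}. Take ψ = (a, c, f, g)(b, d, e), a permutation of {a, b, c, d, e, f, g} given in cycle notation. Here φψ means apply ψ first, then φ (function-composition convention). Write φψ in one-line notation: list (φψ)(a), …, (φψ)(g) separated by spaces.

c g b a e d f

(φψ)(x) = φ(ψ(x)). Computing each image: φ(ψ(a)) = φ(c) = c, φ(ψ(b)) = φ(d) = g, φ(ψ(c)) = φ(f) = b, φ(ψ(d)) = φ(e) = a, φ(ψ(e)) = φ(b) = e, φ(ψ(f)) = φ(g) = d, φ(ψ(g)) = φ(a) = f.
Hence φψ = [c g b a e d f].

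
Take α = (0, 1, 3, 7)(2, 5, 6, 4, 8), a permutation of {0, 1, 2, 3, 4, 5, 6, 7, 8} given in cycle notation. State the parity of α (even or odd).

odd

The cycle lengths are 5, 4.
A cycle of length ℓ contributes ℓ−1 transpositions, so α is a product of 4 + 3 = 7 transpositions — odd.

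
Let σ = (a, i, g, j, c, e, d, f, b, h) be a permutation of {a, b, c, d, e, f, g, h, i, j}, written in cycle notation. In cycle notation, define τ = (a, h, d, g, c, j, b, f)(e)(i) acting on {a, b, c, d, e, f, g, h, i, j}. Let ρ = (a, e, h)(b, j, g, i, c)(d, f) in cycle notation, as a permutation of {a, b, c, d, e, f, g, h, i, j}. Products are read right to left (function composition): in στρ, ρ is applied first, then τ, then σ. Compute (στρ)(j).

e

Chase j: ρ(j) = g; τ(g) = c; σ(c) = e. Hence (στρ)(j) = e.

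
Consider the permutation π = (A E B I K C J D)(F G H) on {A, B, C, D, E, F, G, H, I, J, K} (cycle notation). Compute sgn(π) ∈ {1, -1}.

-1

The cycle lengths are 8, 3.
A cycle is odd iff its length is even; π has 1 even-length cycle, so sgn(π) = (−1)^1 and π is odd.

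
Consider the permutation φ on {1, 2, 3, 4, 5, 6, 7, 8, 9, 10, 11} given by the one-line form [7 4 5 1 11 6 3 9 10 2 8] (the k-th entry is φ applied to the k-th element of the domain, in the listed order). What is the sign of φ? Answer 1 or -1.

In disjoint-cycle form the cycle lengths are 10, 1.
A cycle is odd iff its length is even; φ has 1 even-length cycle, so sgn(φ) = (−1)^1 and φ is odd.

-1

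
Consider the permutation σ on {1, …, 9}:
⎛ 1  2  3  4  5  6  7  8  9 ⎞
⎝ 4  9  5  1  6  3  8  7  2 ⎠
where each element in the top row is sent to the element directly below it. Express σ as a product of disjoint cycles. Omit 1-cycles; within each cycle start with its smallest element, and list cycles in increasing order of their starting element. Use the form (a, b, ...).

From 1: 1 → 4 → 1, closing the cycle (1, 4).
Continuing from each remaining unvisited element yields (1, 4)(2, 9)(3, 5, 6)(7, 8).

(1, 4)(2, 9)(3, 5, 6)(7, 8)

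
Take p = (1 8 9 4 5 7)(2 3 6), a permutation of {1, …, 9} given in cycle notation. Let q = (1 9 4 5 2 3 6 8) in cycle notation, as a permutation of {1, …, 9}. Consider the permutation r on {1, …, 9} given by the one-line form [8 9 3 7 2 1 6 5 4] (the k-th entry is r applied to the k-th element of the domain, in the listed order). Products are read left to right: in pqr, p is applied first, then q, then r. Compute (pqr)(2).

1

Apply the permutations in order: p(2) = 3, then q(3) = 6, then r(6) = 1. So (pqr)(2) = 1.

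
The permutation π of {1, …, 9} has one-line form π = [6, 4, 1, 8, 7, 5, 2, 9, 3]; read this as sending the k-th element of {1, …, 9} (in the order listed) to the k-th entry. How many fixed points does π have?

No element satisfies π(x) = x, so there are 0 fixed points.

0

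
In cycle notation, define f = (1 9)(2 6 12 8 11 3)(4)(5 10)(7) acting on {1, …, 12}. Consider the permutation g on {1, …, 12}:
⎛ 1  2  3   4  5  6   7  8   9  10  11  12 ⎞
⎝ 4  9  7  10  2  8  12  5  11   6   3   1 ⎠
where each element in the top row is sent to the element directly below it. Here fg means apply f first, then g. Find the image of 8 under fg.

First apply f: f(8) = 11, then g(11) = 3. Thus (fg)(8) = 3.

3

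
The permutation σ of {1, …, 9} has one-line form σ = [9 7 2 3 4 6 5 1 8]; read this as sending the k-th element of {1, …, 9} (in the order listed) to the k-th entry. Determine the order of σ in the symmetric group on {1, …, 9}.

15

The disjoint-cycle form of σ has cycle lengths 5, 3, 1.
Since disjoint cycles commute, ord(σ) = lcm(5, 3) = 15.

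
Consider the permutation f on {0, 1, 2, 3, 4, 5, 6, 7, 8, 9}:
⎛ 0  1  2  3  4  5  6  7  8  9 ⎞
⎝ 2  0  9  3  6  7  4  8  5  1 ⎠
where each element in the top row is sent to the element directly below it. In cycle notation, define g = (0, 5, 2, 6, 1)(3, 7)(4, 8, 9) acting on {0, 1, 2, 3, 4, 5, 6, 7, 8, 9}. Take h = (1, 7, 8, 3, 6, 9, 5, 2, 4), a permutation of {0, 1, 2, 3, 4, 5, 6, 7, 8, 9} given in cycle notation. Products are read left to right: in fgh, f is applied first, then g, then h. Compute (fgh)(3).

Chase 3: f(3) = 3; g(3) = 7; h(7) = 8. Hence (fgh)(3) = 8.

8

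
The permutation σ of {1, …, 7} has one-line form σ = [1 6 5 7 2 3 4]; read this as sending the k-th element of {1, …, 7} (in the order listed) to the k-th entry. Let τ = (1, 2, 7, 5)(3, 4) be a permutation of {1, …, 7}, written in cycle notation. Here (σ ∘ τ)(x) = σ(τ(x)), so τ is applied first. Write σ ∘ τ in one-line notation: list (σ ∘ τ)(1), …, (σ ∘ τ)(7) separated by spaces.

(σ ∘ τ)(x) = σ(τ(x)). Computing each image: σ(τ(1)) = σ(2) = 6, σ(τ(2)) = σ(7) = 4, σ(τ(3)) = σ(4) = 7, σ(τ(4)) = σ(3) = 5, σ(τ(5)) = σ(1) = 1, σ(τ(6)) = σ(6) = 3, σ(τ(7)) = σ(5) = 2.
Hence σ ∘ τ = [6 4 7 5 1 3 2].

6 4 7 5 1 3 2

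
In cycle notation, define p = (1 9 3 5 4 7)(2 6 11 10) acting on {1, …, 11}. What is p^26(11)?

11 lies in the 4-cycle (2 6 11 10).
Since the cycle has length 4, p^26 acts on it the same as p^2 (26 mod 4 = 2).
Advancing 2 steps from 11: 11 → 10 → 2.

2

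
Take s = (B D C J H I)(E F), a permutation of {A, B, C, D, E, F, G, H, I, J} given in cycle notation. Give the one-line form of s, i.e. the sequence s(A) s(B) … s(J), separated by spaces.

A D J C F E G I B H

Reading each image from the cycles: A↦A, B↦D, C↦J, D↦C, E↦F, F↦E, G↦G, H↦I, I↦B, J↦H.
Listing these in domain order gives A D J C F E G I B H.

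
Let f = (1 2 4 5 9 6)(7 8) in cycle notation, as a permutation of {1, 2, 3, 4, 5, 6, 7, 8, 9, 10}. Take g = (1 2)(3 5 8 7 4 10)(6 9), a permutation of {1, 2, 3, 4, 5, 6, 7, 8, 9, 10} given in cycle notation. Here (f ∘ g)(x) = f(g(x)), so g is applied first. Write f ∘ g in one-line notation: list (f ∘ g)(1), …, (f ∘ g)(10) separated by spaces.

4 2 9 10 7 6 5 8 1 3

(f ∘ g)(x) = f(g(x)). Computing each image: f(g(1)) = f(2) = 4, f(g(2)) = f(1) = 2, f(g(3)) = f(5) = 9, f(g(4)) = f(10) = 10, f(g(5)) = f(8) = 7, f(g(6)) = f(9) = 6, f(g(7)) = f(4) = 5, f(g(8)) = f(7) = 8, f(g(9)) = f(6) = 1, f(g(10)) = f(3) = 3.
Hence f ∘ g = [4 2 9 10 7 6 5 8 1 3].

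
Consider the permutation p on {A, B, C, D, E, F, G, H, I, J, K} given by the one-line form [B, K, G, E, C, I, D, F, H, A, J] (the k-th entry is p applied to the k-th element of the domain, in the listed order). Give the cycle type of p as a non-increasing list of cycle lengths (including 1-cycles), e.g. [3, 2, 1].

[4, 4, 3]

The disjoint cycles are (A, B, K, J)(C, G, D, E)(F, I, H), with lengths 4, 4, 3 in non-increasing order.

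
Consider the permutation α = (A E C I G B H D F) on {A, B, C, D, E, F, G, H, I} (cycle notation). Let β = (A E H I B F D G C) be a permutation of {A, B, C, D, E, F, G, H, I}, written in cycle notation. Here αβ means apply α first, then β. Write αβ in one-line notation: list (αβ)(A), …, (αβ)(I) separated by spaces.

(αβ)(x) = β(α(x)). Computing each image: β(α(A)) = β(E) = H, β(α(B)) = β(H) = I, β(α(C)) = β(I) = B, β(α(D)) = β(F) = D, β(α(E)) = β(C) = A, β(α(F)) = β(A) = E, β(α(G)) = β(B) = F, β(α(H)) = β(D) = G, β(α(I)) = β(G) = C.
Hence αβ = [H I B D A E F G C].

H I B D A E F G C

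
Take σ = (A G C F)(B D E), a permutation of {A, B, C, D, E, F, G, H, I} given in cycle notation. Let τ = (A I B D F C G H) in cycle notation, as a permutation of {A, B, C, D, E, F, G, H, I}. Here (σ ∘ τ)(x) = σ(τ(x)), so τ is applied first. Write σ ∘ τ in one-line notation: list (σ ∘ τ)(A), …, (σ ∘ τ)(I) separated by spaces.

I E C A B F H G D

(σ ∘ τ)(x) = σ(τ(x)). Computing each image: σ(τ(A)) = σ(I) = I, σ(τ(B)) = σ(D) = E, σ(τ(C)) = σ(G) = C, σ(τ(D)) = σ(F) = A, σ(τ(E)) = σ(E) = B, σ(τ(F)) = σ(C) = F, σ(τ(G)) = σ(H) = H, σ(τ(H)) = σ(A) = G, σ(τ(I)) = σ(B) = D.
Hence σ ∘ τ = [I E C A B F H G D].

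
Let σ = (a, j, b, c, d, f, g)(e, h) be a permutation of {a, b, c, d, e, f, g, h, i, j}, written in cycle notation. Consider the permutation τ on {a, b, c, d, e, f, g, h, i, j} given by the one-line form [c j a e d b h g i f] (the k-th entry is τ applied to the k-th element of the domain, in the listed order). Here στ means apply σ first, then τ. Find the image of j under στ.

j

(στ)(j) = τ(σ(j)). σ(j) = b, then τ(b) = j. So (στ)(j) = j.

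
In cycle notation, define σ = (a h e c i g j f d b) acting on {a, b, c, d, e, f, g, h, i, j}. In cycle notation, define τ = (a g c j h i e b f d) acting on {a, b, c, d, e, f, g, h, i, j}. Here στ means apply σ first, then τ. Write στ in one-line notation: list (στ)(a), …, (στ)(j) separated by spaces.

i g e f j a h b c d

(στ)(x) = τ(σ(x)). Computing each image: τ(σ(a)) = τ(h) = i, τ(σ(b)) = τ(a) = g, τ(σ(c)) = τ(i) = e, τ(σ(d)) = τ(b) = f, τ(σ(e)) = τ(c) = j, τ(σ(f)) = τ(d) = a, τ(σ(g)) = τ(j) = h, τ(σ(h)) = τ(e) = b, τ(σ(i)) = τ(g) = c, τ(σ(j)) = τ(f) = d.
Hence στ = [i g e f j a h b c d].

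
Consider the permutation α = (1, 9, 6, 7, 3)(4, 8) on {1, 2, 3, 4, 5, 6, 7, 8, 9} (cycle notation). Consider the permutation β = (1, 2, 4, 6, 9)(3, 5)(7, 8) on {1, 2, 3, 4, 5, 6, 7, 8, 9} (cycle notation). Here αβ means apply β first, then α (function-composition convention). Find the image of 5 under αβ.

1

(αβ)(5) = α(β(5)). β(5) = 3, then α(3) = 1. So (αβ)(5) = 1.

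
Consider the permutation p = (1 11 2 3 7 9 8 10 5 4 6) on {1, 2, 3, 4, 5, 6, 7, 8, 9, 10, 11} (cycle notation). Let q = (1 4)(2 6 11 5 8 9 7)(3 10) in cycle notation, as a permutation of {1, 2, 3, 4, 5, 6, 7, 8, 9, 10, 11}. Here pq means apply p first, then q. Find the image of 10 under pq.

(pq)(10) = q(p(10)). p(10) = 5, then q(5) = 8. So (pq)(10) = 8.

8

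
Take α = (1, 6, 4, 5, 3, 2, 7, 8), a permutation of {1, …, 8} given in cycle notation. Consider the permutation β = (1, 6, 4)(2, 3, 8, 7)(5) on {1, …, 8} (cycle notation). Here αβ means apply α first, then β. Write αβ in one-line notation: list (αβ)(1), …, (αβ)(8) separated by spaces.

4 2 3 5 8 1 7 6

(αβ)(x) = β(α(x)). Computing each image: β(α(1)) = β(6) = 4, β(α(2)) = β(7) = 2, β(α(3)) = β(2) = 3, β(α(4)) = β(5) = 5, β(α(5)) = β(3) = 8, β(α(6)) = β(4) = 1, β(α(7)) = β(8) = 7, β(α(8)) = β(1) = 6.
Hence αβ = [4 2 3 5 8 1 7 6].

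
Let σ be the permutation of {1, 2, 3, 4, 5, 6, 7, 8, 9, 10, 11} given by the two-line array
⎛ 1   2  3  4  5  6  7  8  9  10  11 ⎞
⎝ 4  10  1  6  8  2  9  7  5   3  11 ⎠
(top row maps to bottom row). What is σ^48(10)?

10

Tracing 10 → 3 → … returns to 10 after 6 steps, so 10 lies in a 6-cycle (1 4 6 2 10 3).
On a 6-cycle, σ^6 is the identity, so σ^48 = σ^0 there (48 ≡ 0 mod 6).
So σ^48(10) = 10.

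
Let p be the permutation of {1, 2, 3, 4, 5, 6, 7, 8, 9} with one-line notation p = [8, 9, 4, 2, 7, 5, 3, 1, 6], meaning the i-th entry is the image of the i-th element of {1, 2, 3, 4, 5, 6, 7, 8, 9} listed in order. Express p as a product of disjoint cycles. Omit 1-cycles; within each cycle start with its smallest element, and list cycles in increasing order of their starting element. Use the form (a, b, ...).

Iterating p from 1 gives 1 → 8 → 1; that is the 2-cycle (1, 8).
Continuing from each remaining unvisited element yields (1, 8)(2, 9, 6, 5, 7, 3, 4).

(1, 8)(2, 9, 6, 5, 7, 3, 4)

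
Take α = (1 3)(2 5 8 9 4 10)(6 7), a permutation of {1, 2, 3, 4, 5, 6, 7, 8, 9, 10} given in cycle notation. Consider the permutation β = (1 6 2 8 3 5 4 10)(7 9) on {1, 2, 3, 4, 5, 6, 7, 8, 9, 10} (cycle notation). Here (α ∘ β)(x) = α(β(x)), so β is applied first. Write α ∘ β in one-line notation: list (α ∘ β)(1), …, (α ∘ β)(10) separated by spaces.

7 9 8 2 10 5 4 1 6 3

(α ∘ β)(x) = α(β(x)). Computing each image: α(β(1)) = α(6) = 7, α(β(2)) = α(8) = 9, α(β(3)) = α(5) = 8, α(β(4)) = α(10) = 2, α(β(5)) = α(4) = 10, α(β(6)) = α(2) = 5, α(β(7)) = α(9) = 4, α(β(8)) = α(3) = 1, α(β(9)) = α(7) = 6, α(β(10)) = α(1) = 3.
Hence α ∘ β = [7 9 8 2 10 5 4 1 6 3].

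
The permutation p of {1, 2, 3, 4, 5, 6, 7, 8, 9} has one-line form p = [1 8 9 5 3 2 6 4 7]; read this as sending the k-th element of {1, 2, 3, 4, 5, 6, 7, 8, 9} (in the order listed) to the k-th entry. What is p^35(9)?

Tracing 9 → 7 → … returns to 9 after 8 steps, so 9 lies in an 8-cycle (2, 8, 4, 5, 3, 9, 7, 6).
Powers repeat with period 8 on this cycle, and 35 mod 8 = 3, so p^35(9) = p^3(9).
Advancing 3 steps from 9: 9 → 7 → 6 → 2.

2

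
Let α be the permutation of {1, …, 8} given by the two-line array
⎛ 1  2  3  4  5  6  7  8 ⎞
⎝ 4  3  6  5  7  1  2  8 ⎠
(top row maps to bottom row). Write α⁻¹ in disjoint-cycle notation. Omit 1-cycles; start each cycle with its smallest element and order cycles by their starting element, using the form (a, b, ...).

First write α in disjoint cycles: (1, 4, 5, 7, 2, 3, 6).
Reversing each cycle (and rotating so the smallest element leads) gives α⁻¹ = (1, 6, 3, 2, 7, 5, 4).

(1, 6, 3, 2, 7, 5, 4)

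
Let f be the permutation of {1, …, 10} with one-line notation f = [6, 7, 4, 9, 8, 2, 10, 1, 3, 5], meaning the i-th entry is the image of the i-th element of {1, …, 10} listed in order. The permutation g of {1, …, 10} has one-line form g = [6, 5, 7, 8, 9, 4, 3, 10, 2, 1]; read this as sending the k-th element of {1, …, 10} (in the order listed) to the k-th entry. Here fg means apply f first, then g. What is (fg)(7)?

1

f(7) = 10, then g(10) = 1; composing gives (fg)(7) = 1.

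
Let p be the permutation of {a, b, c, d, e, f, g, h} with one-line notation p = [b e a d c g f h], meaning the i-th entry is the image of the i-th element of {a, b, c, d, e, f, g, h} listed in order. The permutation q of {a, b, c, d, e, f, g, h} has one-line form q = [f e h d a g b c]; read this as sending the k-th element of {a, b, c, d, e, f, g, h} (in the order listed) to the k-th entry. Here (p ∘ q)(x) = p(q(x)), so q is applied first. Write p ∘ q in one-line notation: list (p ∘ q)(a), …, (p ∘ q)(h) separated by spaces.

g c h d b f e a

Chase each element through q then p: a → f → g; b → e → c; c → h → h; d → d → d; e → a → b; f → g → f; g → b → e; h → c → a.
Collecting the images, p ∘ q = [g c h d b f e a].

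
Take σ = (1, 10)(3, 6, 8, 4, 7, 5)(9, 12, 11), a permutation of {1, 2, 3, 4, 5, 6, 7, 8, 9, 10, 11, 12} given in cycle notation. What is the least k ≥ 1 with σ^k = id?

The cycle type of σ is (6, 3, 2, 1).
The order is lcm(6, 3, 2) = 6.

6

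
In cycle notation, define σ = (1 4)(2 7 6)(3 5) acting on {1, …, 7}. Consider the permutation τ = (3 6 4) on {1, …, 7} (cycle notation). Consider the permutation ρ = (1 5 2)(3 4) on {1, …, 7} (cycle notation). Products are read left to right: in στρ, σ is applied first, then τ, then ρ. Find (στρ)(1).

Chase 1: σ(1) = 4; τ(4) = 3; ρ(3) = 4. Hence (στρ)(1) = 4.

4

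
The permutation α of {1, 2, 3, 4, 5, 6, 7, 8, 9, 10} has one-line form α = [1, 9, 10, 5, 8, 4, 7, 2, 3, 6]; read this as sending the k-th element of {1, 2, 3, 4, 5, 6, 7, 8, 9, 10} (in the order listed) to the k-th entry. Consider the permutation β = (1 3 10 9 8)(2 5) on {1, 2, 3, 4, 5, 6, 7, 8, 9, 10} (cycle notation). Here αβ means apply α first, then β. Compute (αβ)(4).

2

(αβ)(4) = β(α(4)). α(4) = 5, then β(5) = 2. So (αβ)(4) = 2.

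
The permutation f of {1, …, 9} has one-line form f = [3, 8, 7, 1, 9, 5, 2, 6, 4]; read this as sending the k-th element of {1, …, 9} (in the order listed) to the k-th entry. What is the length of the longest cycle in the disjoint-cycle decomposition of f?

Decomposing into disjoint cycles gives (1, 3, 7, 2, 8, 6, 5, 9, 4); the longest has length 9.

9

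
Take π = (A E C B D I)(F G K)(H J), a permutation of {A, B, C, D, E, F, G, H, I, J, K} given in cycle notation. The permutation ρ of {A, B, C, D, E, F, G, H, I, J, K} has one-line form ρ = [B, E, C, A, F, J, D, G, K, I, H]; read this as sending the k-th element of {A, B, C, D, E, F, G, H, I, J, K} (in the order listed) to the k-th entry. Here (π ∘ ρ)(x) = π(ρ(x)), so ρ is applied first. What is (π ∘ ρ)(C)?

B

(π ∘ ρ)(C) = π(ρ(C)). ρ(C) = C, then π(C) = B. So (π ∘ ρ)(C) = B.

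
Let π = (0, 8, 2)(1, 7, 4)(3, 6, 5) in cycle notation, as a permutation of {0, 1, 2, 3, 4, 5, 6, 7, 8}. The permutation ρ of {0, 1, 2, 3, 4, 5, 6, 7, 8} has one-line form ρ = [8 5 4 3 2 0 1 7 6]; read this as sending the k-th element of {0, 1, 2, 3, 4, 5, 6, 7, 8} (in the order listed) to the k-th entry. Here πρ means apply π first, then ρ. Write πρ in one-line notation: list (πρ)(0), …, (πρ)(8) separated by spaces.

6 7 8 1 5 3 0 2 4

For each element, apply π then ρ: 0 → 8 → 6; 1 → 7 → 7; 2 → 0 → 8; 3 → 6 → 1; 4 → 1 → 5; 5 → 3 → 3; 6 → 5 → 0; 7 → 4 → 2; 8 → 2 → 4.
Collecting the images, πρ = [6 7 8 1 5 3 0 2 4].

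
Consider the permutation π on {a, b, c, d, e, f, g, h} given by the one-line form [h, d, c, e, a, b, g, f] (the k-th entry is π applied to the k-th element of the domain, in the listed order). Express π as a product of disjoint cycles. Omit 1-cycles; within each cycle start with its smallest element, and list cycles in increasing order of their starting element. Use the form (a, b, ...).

From a: a → h → f → b → d → e → a, closing the cycle (a, h, f, b, d, e).
Repeating from the next unused element and collecting all non-trivial cycles gives (a, h, f, b, d, e).

(a, h, f, b, d, e)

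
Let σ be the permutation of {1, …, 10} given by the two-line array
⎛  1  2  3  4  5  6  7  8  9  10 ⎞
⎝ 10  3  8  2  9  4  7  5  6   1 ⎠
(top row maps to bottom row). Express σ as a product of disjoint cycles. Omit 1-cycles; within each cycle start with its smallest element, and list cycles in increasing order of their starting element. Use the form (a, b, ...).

From 1: 1 → 10 → 1, closing the cycle (1, 10).
Repeating from the next unused element and collecting all non-trivial cycles gives (1, 10)(2, 3, 8, 5, 9, 6, 4).

(1, 10)(2, 3, 8, 5, 9, 6, 4)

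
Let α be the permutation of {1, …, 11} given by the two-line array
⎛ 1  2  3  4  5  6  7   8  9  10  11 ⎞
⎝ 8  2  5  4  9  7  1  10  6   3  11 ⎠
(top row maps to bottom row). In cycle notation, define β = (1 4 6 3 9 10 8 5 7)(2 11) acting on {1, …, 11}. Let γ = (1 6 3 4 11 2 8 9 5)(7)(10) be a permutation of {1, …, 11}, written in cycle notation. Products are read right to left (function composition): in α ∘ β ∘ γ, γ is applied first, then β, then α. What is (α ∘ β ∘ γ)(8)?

3

Chase 8: γ(8) = 9; β(9) = 10; α(10) = 3. Hence (α ∘ β ∘ γ)(8) = 3.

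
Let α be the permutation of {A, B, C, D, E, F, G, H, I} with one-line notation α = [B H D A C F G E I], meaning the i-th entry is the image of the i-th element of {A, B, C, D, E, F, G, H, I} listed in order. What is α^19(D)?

A

Tracing D → A → … returns to D after 6 steps, so D lies in a 6-cycle (A B H E C D).
Since the cycle has length 6, α^19 acts on it the same as α^1 (19 mod 6 = 1).
Stepping 1 place around the cycle: D → A.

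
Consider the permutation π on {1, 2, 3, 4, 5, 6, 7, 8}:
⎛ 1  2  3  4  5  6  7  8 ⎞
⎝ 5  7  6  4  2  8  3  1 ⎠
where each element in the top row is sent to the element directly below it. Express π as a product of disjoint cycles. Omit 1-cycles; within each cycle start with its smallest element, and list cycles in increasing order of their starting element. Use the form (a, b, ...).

(1, 5, 2, 7, 3, 6, 8)

Iterating π from 1 gives 1 → 5 → 2 → 7 → 3 → 6 → 8 → 1; that is the 7-cycle (1, 5, 2, 7, 3, 6, 8).
Repeating from the next unused element and collecting all non-trivial cycles gives (1, 5, 2, 7, 3, 6, 8).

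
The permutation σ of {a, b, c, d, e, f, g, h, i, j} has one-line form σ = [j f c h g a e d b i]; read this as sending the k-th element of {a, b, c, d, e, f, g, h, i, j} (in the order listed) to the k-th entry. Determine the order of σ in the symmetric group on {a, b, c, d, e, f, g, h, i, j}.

The disjoint-cycle form of σ has cycle lengths 5, 2, 2, 1.
Since disjoint cycles commute, ord(σ) = lcm(5, 2, 2) = 10.

10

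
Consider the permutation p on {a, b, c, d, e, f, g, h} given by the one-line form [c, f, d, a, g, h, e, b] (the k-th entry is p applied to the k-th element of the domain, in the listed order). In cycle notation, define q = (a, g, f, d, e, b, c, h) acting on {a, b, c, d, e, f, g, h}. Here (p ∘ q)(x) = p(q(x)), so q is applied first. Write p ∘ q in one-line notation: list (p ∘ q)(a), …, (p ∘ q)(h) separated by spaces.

e d b g f a h c

(p ∘ q)(x) = p(q(x)). Computing each image: p(q(a)) = p(g) = e, p(q(b)) = p(c) = d, p(q(c)) = p(h) = b, p(q(d)) = p(e) = g, p(q(e)) = p(b) = f, p(q(f)) = p(d) = a, p(q(g)) = p(f) = h, p(q(h)) = p(a) = c.
Hence p ∘ q = [e d b g f a h c].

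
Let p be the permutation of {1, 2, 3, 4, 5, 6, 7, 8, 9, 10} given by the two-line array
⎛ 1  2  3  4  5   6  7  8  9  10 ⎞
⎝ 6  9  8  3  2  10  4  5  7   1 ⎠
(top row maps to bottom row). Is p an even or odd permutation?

In disjoint-cycle form the cycle lengths are 7, 3.
A cycle of length ℓ contributes ℓ−1 transpositions, so p is a product of 6 + 2 = 8 transpositions — even.

even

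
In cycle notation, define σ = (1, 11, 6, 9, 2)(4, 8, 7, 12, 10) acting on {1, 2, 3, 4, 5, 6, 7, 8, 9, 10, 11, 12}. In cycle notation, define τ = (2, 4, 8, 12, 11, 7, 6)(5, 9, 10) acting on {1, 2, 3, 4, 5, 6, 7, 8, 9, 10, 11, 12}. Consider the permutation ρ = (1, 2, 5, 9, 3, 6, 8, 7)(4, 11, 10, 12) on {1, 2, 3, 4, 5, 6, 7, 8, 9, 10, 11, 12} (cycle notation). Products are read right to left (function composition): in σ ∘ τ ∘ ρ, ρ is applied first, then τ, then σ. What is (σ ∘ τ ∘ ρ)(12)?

(σ ∘ τ ∘ ρ)(12) = σ(τ(ρ(12))). ρ(12) = 4, then τ(4) = 8, then σ(8) = 7, so the result is 7.

7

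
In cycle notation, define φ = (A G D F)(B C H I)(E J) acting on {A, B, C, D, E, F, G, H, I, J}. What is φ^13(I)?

B

I lies in the 4-cycle (B C H I).
Powers repeat with period 4 on this cycle, and 13 mod 4 = 1, so φ^13(I) = φ^1(I).
Stepping 1 place around the cycle: I → B.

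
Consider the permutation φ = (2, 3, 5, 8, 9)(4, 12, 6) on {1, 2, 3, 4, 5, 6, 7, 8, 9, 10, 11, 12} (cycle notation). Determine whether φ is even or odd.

The cycle lengths are 5, 3, 1, 1, 1, 1.
A cycle is odd iff its length is even; φ has 0 even-length cycles, so sgn(φ) = (−1)^0 and φ is even.

even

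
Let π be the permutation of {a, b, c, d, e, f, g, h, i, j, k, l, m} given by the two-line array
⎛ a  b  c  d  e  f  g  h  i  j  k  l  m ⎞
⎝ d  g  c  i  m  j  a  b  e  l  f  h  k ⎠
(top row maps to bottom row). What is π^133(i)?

e

Tracing i → e → … returns to i after 12 steps, so i lies in a 12-cycle (a, d, i, e, m, k, f, j, l, h, b, g).
Since the cycle has length 12, π^133 acts on it the same as π^1 (133 mod 12 = 1).
Stepping 1 place around the cycle: i → e.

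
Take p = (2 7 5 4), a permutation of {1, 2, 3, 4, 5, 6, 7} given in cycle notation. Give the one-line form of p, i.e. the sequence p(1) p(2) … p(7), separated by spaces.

1 7 3 2 4 6 5

Each element maps to the next entry in its cycle (wrapping to the front): 1↦1, 2↦7, 3↦3, 4↦2, 5↦4, 6↦6, 7↦5.
So the one-line form is 1 7 3 2 4 6 5.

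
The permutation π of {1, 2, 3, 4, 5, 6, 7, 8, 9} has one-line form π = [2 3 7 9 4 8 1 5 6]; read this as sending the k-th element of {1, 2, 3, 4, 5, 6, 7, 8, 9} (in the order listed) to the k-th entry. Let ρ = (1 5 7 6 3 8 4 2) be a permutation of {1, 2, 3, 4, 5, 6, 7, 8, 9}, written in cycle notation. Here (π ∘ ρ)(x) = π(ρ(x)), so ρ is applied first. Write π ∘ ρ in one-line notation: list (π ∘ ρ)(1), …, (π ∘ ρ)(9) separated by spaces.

4 2 5 3 1 7 8 9 6

Chase each element through ρ then π: 1 → 5 → 4; 2 → 1 → 2; 3 → 8 → 5; 4 → 2 → 3; 5 → 7 → 1; 6 → 3 → 7; 7 → 6 → 8; 8 → 4 → 9; 9 → 9 → 6.
Collecting the images, π ∘ ρ = [4 2 5 3 1 7 8 9 6].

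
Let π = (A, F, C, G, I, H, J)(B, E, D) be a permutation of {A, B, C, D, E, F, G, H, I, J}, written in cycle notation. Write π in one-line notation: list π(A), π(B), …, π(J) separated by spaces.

F E G B D C I J H A

Image by image: A→F, B→E, C→G, D→B, E→D, F→C, G→I, H→J, I→H, J→A.
Listing these in domain order gives F E G B D C I J H A.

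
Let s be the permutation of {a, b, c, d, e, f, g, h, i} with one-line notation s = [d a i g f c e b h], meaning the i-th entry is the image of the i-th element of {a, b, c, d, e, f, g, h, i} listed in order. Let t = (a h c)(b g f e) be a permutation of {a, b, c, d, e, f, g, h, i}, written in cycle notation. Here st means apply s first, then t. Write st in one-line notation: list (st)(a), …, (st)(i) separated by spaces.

d h i f e a b g c

Chase each element through s then t: a → d → d; b → a → h; c → i → i; d → g → f; e → f → e; f → c → a; g → e → b; h → b → g; i → h → c.
Collecting the images, st = [d h i f e a b g c].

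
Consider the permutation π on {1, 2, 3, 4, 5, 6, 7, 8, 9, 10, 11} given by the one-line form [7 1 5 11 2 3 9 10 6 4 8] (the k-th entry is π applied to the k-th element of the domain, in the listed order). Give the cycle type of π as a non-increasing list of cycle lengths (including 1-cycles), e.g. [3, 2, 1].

[7, 4]

The disjoint cycles are (1, 7, 9, 6, 3, 5, 2)(4, 11, 8, 10), with lengths 7, 4 in non-increasing order.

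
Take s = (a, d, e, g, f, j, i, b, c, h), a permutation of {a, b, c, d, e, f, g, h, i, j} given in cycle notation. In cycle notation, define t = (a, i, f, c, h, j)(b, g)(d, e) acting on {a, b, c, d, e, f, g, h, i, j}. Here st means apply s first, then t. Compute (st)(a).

e

(st)(a) = t(s(a)). s(a) = d, then t(d) = e. So (st)(a) = e.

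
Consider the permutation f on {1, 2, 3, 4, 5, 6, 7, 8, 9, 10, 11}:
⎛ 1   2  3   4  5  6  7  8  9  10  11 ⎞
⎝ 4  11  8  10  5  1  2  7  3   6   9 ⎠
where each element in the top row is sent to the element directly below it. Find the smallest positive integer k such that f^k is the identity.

12

Decomposing into disjoint cycles gives cycle lengths 6, 4, 1.
The order is lcm(6, 4) = 12.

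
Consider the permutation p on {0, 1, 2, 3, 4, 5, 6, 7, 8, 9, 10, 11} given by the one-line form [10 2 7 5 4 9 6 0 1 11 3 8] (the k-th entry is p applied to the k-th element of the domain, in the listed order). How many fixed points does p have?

The fixed points (elements with p(x) = x) are {4, 6}, so there are 2.

2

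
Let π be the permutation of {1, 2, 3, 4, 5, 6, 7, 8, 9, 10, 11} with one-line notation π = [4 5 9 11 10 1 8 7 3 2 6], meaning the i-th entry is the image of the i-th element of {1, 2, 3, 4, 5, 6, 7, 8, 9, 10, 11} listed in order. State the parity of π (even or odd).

In disjoint-cycle form the cycle lengths are 4, 3, 2, 2.
A cycle is odd iff its length is even; π has 3 even-length cycles, so sgn(π) = (−1)^3 and π is odd.

odd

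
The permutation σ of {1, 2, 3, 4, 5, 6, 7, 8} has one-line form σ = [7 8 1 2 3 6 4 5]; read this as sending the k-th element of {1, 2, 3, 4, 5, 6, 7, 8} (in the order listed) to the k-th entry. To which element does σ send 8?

8 is element number 8 of the domain, and entry number 8 of the one-line form is 5, so σ(8) = 5.

5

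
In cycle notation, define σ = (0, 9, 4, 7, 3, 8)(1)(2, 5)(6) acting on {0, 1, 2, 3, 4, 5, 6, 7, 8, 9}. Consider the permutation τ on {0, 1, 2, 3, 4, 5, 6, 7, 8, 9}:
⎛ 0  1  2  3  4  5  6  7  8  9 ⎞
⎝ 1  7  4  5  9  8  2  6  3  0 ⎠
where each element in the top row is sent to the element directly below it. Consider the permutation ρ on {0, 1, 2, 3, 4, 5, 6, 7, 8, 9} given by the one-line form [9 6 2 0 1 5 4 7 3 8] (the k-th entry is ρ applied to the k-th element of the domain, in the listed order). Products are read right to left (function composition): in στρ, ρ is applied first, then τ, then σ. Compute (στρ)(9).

8

Apply the permutations in order: ρ(9) = 8, then τ(8) = 3, then σ(3) = 8. So (στρ)(9) = 8.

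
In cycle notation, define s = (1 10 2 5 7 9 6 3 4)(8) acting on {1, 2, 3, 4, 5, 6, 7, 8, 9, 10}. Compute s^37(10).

10 lies in the 9-cycle (1 10 2 5 7 9 6 3 4).
On a 9-cycle, s^9 is the identity, so s^37 = s^1 there (37 ≡ 1 mod 9).
Stepping 1 place around the cycle: 10 → 2.

2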